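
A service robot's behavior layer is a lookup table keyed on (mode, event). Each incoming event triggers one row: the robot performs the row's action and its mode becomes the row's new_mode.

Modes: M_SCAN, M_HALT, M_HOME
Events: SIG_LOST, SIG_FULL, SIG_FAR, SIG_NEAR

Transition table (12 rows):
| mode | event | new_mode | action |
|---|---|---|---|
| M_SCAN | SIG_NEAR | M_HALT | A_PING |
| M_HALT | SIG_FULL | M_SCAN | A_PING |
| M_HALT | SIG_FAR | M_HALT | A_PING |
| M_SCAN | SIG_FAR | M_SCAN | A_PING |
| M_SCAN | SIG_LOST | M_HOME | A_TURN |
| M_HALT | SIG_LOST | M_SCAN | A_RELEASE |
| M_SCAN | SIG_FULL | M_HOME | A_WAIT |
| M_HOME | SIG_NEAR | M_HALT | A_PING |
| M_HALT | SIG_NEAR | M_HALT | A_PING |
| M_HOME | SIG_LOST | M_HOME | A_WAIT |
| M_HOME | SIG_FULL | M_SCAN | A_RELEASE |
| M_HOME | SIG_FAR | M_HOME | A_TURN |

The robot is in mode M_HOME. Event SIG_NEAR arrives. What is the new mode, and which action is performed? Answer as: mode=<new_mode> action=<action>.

mode=M_HALT action=A_PING

current mode = M_HOME; filter table to that mode:
  (M_HOME, SIG_NEAR) → (M_HALT, A_PING)  ← event matches
  (M_HOME, SIG_LOST) → (M_HOME, A_WAIT)
  (M_HOME, SIG_FULL) → (M_SCAN, A_RELEASE)
  (M_HOME, SIG_FAR) → (M_HOME, A_TURN)
event = SIG_NEAR selects (M_HALT, A_PING)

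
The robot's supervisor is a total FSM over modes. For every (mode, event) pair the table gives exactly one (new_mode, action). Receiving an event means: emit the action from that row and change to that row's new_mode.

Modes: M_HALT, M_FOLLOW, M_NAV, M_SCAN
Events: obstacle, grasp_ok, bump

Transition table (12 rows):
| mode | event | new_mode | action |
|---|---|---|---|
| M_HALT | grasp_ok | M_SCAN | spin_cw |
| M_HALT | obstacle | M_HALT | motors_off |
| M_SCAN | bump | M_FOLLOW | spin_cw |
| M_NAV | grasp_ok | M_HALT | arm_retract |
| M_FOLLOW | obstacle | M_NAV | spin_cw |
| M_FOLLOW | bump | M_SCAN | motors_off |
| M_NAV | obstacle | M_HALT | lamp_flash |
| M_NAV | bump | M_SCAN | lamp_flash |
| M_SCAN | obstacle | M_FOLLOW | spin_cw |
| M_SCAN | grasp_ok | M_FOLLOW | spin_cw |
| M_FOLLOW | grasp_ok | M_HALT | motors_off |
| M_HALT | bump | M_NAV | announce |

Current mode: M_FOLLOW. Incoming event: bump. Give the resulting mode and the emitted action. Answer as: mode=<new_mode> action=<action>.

current mode = M_FOLLOW; filter table to that mode:
  (M_FOLLOW, obstacle) → (M_NAV, spin_cw)
  (M_FOLLOW, bump) → (M_SCAN, motors_off)  ← event matches
  (M_FOLLOW, grasp_ok) → (M_HALT, motors_off)
event = bump selects (M_SCAN, motors_off)

mode=M_SCAN action=motors_off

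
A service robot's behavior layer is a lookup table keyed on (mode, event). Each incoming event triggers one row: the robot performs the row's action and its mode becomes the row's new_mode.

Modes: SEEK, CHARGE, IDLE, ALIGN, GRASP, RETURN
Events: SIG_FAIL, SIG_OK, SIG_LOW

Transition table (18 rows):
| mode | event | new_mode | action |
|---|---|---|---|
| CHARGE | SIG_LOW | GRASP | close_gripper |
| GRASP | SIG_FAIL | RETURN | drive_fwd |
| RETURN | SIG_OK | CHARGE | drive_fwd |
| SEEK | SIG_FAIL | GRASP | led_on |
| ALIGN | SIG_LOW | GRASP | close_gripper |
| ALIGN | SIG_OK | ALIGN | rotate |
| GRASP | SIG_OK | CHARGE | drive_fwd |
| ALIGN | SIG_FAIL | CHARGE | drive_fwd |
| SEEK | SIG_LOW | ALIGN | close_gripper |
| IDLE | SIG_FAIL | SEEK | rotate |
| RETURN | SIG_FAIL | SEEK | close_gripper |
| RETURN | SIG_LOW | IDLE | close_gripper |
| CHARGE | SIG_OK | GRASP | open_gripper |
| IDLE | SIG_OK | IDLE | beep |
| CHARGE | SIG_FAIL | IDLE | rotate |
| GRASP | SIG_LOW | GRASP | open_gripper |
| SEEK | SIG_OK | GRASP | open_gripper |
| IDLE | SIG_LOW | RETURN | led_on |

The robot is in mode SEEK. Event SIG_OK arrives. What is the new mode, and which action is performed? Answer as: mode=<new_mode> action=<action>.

mode=GRASP action=open_gripper

current mode = SEEK; filter table to that mode:
  (SEEK, SIG_FAIL) → (GRASP, led_on)
  (SEEK, SIG_LOW) → (ALIGN, close_gripper)
  (SEEK, SIG_OK) → (GRASP, open_gripper)  ← event matches
event = SIG_OK selects (GRASP, open_gripper)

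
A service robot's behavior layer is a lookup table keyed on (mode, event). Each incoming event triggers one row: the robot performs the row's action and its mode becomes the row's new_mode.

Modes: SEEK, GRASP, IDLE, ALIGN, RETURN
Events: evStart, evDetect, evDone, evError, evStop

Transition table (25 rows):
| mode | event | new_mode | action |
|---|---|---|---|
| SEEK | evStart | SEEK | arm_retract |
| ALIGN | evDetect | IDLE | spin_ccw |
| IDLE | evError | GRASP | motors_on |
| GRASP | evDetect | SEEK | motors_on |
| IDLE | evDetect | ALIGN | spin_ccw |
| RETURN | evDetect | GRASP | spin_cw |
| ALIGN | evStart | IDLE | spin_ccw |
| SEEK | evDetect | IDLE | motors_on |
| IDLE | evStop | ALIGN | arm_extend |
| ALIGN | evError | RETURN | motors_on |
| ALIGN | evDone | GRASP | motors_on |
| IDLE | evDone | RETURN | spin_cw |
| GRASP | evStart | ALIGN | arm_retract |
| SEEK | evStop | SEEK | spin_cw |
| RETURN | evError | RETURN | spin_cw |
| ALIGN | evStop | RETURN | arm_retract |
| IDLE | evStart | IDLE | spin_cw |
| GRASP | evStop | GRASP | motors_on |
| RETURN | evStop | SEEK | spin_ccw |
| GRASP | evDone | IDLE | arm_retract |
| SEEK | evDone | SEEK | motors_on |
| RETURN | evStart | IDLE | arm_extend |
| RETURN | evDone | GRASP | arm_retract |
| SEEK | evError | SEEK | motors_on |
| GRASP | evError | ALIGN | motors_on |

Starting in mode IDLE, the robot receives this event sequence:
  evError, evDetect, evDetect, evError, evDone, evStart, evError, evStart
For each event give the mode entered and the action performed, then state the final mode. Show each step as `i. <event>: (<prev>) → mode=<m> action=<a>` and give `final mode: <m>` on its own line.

1. evError: (IDLE) → mode=GRASP action=motors_on
2. evDetect: (GRASP) → mode=SEEK action=motors_on
3. evDetect: (SEEK) → mode=IDLE action=motors_on
4. evError: (IDLE) → mode=GRASP action=motors_on
5. evDone: (GRASP) → mode=IDLE action=arm_retract
6. evStart: (IDLE) → mode=IDLE action=spin_cw
7. evError: (IDLE) → mode=GRASP action=motors_on
8. evStart: (GRASP) → mode=ALIGN action=arm_retract

final mode: ALIGN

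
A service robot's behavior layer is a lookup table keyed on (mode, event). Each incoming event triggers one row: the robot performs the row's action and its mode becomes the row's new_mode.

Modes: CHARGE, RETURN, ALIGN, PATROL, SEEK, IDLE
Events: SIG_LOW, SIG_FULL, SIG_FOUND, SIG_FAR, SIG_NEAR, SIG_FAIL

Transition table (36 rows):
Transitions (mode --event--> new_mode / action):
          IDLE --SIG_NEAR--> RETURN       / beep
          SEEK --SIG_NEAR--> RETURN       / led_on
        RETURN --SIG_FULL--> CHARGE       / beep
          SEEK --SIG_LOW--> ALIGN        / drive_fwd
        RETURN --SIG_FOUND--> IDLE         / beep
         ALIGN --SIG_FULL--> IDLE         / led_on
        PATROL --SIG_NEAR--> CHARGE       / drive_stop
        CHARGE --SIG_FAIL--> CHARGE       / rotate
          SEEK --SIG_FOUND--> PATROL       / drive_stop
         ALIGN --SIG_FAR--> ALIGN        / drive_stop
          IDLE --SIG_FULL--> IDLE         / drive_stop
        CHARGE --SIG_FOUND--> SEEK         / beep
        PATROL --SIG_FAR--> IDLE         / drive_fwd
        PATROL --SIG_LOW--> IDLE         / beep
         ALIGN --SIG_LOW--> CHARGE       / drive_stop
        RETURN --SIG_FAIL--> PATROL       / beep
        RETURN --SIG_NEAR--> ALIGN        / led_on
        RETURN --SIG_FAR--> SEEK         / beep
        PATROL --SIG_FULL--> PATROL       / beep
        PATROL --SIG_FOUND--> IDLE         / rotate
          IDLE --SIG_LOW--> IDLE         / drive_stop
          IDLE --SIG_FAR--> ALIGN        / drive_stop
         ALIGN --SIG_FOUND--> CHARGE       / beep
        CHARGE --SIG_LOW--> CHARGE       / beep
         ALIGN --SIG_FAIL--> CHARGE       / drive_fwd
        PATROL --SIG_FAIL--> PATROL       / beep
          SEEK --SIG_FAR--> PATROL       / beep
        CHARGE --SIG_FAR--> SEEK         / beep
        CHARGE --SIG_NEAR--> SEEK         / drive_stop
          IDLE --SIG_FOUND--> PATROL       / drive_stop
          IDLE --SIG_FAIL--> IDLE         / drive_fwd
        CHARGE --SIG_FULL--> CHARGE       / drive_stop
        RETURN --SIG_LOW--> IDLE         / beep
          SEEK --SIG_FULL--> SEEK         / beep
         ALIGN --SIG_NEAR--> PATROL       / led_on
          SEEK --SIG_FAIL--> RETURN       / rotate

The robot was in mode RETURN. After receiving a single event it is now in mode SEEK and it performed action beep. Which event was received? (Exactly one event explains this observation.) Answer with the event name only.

try SIG_LOW: (RETURN, SIG_LOW) → (IDLE, beep)
try SIG_FULL: (RETURN, SIG_FULL) → (CHARGE, beep)
try SIG_FOUND: (RETURN, SIG_FOUND) → (IDLE, beep)
try SIG_FAR: (RETURN, SIG_FAR) → (SEEK, beep)  ← matches
try SIG_NEAR: (RETURN, SIG_NEAR) → (ALIGN, led_on)
try SIG_FAIL: (RETURN, SIG_FAIL) → (PATROL, beep)

SIG_FAR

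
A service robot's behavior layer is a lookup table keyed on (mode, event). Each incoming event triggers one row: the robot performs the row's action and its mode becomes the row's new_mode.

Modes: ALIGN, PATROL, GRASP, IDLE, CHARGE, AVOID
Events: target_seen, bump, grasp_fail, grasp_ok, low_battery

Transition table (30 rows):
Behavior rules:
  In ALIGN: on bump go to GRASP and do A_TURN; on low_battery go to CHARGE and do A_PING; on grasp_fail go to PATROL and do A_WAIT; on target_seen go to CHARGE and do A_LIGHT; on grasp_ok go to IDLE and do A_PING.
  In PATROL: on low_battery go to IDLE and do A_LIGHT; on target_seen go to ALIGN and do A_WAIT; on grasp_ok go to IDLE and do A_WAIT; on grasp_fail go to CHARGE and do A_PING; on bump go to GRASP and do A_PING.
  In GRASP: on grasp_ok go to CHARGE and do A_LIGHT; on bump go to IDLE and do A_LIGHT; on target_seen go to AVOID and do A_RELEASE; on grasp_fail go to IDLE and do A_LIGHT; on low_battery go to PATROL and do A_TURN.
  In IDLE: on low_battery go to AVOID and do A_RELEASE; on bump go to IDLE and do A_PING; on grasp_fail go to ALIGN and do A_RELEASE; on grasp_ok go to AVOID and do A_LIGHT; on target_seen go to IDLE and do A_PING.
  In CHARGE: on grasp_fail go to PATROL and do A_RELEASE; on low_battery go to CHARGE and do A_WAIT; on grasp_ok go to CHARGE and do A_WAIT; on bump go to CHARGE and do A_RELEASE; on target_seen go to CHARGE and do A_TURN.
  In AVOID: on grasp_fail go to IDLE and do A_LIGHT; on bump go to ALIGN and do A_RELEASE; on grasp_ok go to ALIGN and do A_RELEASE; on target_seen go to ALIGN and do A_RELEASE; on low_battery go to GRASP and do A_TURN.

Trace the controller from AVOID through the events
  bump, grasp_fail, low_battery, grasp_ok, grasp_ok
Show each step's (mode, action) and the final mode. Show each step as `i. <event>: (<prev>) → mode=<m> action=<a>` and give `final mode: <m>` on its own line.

final mode: ALIGN

1. bump: (AVOID) → mode=ALIGN action=A_RELEASE
2. grasp_fail: (ALIGN) → mode=PATROL action=A_WAIT
3. low_battery: (PATROL) → mode=IDLE action=A_LIGHT
4. grasp_ok: (IDLE) → mode=AVOID action=A_LIGHT
5. grasp_ok: (AVOID) → mode=ALIGN action=A_RELEASE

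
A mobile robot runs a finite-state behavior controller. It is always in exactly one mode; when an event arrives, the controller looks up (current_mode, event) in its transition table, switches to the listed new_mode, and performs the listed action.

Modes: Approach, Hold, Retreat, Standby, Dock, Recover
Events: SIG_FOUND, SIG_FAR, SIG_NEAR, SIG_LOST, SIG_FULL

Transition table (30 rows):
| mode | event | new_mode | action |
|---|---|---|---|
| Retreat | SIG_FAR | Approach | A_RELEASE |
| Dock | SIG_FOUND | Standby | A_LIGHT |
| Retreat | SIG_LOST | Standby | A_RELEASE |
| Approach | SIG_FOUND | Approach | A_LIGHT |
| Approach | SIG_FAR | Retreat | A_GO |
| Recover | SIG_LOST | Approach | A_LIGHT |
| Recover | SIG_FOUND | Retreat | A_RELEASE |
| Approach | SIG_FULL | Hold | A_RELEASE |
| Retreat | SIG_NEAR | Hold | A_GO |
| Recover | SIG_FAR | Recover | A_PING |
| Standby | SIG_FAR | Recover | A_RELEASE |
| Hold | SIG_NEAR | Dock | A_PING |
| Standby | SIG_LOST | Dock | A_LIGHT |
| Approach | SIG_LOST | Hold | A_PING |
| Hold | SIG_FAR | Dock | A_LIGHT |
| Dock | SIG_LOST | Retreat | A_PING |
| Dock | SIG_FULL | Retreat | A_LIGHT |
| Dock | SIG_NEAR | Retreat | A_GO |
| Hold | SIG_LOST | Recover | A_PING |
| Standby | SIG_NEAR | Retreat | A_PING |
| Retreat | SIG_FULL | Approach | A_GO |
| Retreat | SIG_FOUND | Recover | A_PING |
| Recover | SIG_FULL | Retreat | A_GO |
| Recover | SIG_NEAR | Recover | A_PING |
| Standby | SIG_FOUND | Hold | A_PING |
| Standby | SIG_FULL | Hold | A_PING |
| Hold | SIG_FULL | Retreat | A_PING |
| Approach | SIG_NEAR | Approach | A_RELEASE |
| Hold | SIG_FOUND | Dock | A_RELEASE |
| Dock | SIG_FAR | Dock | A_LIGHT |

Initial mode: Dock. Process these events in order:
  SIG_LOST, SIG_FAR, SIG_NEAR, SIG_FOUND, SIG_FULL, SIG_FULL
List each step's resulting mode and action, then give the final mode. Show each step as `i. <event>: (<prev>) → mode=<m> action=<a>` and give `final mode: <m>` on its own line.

1. SIG_LOST: (Dock) → mode=Retreat action=A_PING
2. SIG_FAR: (Retreat) → mode=Approach action=A_RELEASE
3. SIG_NEAR: (Approach) → mode=Approach action=A_RELEASE
4. SIG_FOUND: (Approach) → mode=Approach action=A_LIGHT
5. SIG_FULL: (Approach) → mode=Hold action=A_RELEASE
6. SIG_FULL: (Hold) → mode=Retreat action=A_PING

final mode: Retreat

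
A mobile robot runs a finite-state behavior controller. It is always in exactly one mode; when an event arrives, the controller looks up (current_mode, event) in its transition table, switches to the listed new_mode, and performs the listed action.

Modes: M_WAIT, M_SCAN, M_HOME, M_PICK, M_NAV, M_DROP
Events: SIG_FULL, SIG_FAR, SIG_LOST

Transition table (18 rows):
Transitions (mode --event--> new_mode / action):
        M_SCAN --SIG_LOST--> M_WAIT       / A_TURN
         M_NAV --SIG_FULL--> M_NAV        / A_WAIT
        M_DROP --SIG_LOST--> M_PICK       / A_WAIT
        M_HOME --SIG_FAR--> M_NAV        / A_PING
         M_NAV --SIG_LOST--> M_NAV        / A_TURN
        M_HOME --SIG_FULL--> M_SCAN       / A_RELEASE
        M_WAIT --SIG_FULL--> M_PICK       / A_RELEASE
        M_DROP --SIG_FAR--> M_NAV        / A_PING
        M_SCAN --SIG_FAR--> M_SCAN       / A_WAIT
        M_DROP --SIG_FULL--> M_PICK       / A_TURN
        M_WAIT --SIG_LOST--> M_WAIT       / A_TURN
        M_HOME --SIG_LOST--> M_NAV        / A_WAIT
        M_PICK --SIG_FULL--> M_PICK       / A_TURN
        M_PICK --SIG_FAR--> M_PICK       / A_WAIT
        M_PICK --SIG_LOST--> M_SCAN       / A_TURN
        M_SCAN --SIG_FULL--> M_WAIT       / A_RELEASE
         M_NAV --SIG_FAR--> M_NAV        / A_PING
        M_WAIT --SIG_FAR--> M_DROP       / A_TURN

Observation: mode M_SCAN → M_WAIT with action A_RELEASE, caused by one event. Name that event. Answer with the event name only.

SIG_FULL

try SIG_FULL: (M_SCAN, SIG_FULL) → (M_WAIT, A_RELEASE)  ← matches
try SIG_FAR: (M_SCAN, SIG_FAR) → (M_SCAN, A_WAIT)
try SIG_LOST: (M_SCAN, SIG_LOST) → (M_WAIT, A_TURN)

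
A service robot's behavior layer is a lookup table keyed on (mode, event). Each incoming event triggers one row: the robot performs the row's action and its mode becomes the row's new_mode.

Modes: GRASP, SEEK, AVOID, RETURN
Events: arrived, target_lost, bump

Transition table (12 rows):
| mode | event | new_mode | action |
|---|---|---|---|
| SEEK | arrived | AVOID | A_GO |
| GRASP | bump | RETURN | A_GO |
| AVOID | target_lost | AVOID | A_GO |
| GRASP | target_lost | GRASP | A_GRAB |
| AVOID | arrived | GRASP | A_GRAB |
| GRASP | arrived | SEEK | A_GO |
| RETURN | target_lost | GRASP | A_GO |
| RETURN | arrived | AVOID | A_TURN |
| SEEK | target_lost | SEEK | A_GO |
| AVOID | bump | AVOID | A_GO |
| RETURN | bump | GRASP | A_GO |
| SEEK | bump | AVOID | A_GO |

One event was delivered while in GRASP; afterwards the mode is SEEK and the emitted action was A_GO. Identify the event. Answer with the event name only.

try arrived: (GRASP, arrived) → (SEEK, A_GO)  ← matches
try target_lost: (GRASP, target_lost) → (GRASP, A_GRAB)
try bump: (GRASP, bump) → (RETURN, A_GO)

arrived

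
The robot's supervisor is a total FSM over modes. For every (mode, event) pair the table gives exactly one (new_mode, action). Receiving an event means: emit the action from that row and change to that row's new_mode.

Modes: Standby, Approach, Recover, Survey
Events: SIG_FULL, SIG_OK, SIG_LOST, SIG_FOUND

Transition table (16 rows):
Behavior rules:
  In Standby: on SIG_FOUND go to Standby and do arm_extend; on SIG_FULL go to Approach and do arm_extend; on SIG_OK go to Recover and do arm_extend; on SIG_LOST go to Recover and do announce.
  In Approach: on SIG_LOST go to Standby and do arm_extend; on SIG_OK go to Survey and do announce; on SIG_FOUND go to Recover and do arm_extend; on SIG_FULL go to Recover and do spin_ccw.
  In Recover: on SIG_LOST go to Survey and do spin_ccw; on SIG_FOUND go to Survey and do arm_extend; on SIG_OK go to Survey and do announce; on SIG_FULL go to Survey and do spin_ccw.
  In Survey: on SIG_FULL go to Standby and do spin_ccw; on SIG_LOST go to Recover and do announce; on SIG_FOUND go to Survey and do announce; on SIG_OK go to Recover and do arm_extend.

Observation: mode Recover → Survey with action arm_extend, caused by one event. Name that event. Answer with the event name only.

try SIG_FULL: (Recover, SIG_FULL) → (Survey, spin_ccw)
try SIG_OK: (Recover, SIG_OK) → (Survey, announce)
try SIG_LOST: (Recover, SIG_LOST) → (Survey, spin_ccw)
try SIG_FOUND: (Recover, SIG_FOUND) → (Survey, arm_extend)  ← matches

SIG_FOUND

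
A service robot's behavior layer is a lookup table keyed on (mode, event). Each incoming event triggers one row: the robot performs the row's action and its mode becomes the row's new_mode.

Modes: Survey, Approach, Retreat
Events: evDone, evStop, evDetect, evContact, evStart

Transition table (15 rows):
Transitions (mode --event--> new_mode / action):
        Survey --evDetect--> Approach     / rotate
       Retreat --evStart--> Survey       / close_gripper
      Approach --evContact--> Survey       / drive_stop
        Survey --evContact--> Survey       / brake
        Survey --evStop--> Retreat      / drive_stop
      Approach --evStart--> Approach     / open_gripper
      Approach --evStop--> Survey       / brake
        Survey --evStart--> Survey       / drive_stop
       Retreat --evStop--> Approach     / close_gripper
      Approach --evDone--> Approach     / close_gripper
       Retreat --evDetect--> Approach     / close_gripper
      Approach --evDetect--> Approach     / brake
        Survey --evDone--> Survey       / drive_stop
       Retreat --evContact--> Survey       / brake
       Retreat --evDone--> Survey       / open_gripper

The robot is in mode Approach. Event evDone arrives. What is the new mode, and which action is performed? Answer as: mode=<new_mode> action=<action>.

mode=Approach action=close_gripper

current mode = Approach; filter table to that mode:
  (Approach, evContact) → (Survey, drive_stop)
  (Approach, evStart) → (Approach, open_gripper)
  (Approach, evStop) → (Survey, brake)
  (Approach, evDone) → (Approach, close_gripper)  ← event matches
  (Approach, evDetect) → (Approach, brake)
event = evDone selects (Approach, close_gripper)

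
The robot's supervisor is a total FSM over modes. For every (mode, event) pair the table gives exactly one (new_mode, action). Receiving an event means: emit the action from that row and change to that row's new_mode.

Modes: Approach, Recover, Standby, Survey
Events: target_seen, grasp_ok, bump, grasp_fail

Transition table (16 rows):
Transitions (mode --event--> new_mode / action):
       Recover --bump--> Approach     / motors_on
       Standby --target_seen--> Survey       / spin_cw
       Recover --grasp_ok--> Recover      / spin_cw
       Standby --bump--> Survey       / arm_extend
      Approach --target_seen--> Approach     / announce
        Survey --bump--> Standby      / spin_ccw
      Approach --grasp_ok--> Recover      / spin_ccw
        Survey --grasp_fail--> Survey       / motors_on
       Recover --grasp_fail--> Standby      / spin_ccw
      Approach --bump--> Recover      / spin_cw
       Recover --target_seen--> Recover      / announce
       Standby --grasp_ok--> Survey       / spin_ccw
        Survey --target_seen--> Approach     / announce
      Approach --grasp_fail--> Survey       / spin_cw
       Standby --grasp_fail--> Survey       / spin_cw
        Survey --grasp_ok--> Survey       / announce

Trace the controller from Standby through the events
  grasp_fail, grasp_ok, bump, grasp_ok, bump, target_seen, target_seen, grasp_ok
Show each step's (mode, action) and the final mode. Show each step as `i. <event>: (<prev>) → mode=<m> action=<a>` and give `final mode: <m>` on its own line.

final mode: Recover

1. grasp_fail: (Standby) → mode=Survey action=spin_cw
2. grasp_ok: (Survey) → mode=Survey action=announce
3. bump: (Survey) → mode=Standby action=spin_ccw
4. grasp_ok: (Standby) → mode=Survey action=spin_ccw
5. bump: (Survey) → mode=Standby action=spin_ccw
6. target_seen: (Standby) → mode=Survey action=spin_cw
7. target_seen: (Survey) → mode=Approach action=announce
8. grasp_ok: (Approach) → mode=Recover action=spin_ccw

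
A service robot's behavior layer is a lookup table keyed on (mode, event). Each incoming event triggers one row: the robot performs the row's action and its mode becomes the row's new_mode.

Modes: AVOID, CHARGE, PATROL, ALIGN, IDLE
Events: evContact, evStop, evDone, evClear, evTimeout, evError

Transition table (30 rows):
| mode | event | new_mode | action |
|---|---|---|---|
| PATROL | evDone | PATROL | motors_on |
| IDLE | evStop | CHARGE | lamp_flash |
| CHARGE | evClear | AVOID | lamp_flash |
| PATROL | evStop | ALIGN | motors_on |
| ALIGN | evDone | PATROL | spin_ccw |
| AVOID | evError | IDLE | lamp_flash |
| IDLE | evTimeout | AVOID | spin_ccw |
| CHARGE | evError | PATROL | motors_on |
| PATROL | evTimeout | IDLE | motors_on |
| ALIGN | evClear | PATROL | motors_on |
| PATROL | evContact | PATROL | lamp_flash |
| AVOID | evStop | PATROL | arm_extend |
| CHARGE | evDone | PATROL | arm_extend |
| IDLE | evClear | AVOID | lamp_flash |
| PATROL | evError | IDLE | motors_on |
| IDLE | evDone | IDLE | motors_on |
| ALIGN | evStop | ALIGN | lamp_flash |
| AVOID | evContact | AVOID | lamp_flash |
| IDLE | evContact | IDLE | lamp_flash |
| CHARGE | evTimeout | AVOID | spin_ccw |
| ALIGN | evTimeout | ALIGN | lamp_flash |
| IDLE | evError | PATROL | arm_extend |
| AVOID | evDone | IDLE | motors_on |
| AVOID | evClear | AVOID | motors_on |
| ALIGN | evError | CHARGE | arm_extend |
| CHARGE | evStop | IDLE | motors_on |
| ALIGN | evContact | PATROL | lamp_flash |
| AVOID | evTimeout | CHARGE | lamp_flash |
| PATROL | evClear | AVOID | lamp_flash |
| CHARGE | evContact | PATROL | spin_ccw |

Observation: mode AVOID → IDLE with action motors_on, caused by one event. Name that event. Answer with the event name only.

evDone

try evContact: (AVOID, evContact) → (AVOID, lamp_flash)
try evStop: (AVOID, evStop) → (PATROL, arm_extend)
try evDone: (AVOID, evDone) → (IDLE, motors_on)  ← matches
try evClear: (AVOID, evClear) → (AVOID, motors_on)
try evTimeout: (AVOID, evTimeout) → (CHARGE, lamp_flash)
try evError: (AVOID, evError) → (IDLE, lamp_flash)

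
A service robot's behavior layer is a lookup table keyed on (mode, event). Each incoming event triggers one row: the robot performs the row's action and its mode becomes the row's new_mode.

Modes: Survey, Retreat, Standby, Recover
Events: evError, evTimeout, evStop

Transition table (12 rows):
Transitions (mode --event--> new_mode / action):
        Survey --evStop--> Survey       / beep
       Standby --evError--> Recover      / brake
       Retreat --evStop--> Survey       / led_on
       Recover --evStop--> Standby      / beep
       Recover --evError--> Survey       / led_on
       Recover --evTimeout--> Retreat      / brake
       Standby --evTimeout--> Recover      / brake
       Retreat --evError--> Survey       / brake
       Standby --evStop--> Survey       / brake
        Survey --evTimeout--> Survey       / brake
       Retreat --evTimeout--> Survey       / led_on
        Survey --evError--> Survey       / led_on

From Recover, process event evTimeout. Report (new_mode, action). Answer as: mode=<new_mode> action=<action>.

current mode = Recover; filter table to that mode:
  (Recover, evStop) → (Standby, beep)
  (Recover, evError) → (Survey, led_on)
  (Recover, evTimeout) → (Retreat, brake)  ← event matches
event = evTimeout selects (Retreat, brake)

mode=Retreat action=brake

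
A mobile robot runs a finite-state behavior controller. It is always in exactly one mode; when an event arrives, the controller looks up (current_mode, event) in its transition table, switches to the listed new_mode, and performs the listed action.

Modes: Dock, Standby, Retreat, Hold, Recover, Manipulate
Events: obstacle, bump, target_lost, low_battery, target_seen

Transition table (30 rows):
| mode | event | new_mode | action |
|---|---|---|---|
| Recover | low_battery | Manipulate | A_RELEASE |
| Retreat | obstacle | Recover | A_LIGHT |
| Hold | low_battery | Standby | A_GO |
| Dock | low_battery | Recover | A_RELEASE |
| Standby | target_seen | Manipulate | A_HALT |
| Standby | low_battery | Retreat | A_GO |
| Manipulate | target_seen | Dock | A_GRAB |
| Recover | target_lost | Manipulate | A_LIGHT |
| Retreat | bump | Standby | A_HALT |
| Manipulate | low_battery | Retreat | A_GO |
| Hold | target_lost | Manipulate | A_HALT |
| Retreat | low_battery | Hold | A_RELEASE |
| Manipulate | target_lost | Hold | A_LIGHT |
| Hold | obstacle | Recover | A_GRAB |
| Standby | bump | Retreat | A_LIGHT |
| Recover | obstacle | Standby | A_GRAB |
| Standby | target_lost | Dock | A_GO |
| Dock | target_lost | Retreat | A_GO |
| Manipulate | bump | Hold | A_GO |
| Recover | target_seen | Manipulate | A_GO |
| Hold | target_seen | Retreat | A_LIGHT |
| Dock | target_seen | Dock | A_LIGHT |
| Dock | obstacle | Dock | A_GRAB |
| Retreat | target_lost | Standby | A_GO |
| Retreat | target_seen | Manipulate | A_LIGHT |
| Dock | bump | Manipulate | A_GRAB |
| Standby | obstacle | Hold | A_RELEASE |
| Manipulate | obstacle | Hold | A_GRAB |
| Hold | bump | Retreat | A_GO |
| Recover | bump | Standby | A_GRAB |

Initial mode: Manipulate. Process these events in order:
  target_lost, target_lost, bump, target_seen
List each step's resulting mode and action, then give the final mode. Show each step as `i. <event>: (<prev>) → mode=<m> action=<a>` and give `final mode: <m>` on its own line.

final mode: Retreat

1. target_lost: (Manipulate) → mode=Hold action=A_LIGHT
2. target_lost: (Hold) → mode=Manipulate action=A_HALT
3. bump: (Manipulate) → mode=Hold action=A_GO
4. target_seen: (Hold) → mode=Retreat action=A_LIGHT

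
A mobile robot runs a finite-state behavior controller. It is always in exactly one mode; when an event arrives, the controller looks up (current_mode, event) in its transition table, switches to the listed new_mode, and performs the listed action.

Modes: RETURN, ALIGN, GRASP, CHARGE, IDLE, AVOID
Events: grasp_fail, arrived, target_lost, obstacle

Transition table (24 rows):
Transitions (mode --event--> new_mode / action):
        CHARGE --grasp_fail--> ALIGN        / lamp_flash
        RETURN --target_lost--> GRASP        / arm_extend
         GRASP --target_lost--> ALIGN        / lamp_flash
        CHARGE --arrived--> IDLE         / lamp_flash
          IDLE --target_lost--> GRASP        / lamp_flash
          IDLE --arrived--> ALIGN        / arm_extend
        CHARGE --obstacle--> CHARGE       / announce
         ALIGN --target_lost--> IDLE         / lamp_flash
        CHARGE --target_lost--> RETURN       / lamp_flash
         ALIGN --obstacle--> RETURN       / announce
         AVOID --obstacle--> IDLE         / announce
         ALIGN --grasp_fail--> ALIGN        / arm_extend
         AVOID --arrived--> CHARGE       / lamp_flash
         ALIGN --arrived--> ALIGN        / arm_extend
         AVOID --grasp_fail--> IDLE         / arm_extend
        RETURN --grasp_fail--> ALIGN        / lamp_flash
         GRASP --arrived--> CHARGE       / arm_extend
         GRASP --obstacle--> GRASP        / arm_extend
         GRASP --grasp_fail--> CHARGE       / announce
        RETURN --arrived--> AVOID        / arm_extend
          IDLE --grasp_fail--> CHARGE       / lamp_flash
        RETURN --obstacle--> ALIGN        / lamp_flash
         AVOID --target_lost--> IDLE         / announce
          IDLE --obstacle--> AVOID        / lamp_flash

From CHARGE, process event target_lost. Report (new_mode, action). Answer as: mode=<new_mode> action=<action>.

mode=RETURN action=lamp_flash

current mode = CHARGE; filter table to that mode:
  (CHARGE, grasp_fail) → (ALIGN, lamp_flash)
  (CHARGE, arrived) → (IDLE, lamp_flash)
  (CHARGE, obstacle) → (CHARGE, announce)
  (CHARGE, target_lost) → (RETURN, lamp_flash)  ← event matches
event = target_lost selects (RETURN, lamp_flash)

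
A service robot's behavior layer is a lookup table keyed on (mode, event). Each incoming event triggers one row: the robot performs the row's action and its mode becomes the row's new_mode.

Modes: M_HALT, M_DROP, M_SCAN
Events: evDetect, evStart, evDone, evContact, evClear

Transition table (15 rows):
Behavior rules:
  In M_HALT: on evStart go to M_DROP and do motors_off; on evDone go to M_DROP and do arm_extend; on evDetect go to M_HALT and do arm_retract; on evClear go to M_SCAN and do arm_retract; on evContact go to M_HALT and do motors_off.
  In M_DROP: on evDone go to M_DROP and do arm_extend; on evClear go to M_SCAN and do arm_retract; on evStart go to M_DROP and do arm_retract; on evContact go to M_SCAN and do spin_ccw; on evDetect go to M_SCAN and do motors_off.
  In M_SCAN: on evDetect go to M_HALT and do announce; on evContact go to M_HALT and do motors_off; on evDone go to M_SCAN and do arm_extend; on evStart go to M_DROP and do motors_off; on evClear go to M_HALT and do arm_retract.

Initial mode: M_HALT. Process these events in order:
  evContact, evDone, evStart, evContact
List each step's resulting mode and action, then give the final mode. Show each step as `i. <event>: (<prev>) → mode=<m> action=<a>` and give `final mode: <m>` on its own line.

1. evContact: (M_HALT) → mode=M_HALT action=motors_off
2. evDone: (M_HALT) → mode=M_DROP action=arm_extend
3. evStart: (M_DROP) → mode=M_DROP action=arm_retract
4. evContact: (M_DROP) → mode=M_SCAN action=spin_ccw

final mode: M_SCAN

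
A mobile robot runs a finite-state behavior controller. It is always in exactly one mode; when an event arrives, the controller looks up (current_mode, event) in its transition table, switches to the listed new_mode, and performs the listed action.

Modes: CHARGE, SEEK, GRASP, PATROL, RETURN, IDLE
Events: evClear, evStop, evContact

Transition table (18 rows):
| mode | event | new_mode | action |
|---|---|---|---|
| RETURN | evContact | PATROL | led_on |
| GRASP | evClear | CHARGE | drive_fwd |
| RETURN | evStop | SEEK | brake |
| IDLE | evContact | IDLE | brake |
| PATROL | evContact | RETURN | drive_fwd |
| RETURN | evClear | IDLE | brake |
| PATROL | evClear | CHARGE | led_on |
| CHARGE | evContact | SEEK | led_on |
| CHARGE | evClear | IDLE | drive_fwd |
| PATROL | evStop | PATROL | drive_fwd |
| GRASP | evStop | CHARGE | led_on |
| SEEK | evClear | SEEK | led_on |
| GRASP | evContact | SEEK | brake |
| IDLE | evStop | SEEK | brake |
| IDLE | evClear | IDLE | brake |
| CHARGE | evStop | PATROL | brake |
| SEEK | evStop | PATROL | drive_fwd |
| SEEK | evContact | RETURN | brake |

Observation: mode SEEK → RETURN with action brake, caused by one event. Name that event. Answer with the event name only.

evContact

try evClear: (SEEK, evClear) → (SEEK, led_on)
try evStop: (SEEK, evStop) → (PATROL, drive_fwd)
try evContact: (SEEK, evContact) → (RETURN, brake)  ← matches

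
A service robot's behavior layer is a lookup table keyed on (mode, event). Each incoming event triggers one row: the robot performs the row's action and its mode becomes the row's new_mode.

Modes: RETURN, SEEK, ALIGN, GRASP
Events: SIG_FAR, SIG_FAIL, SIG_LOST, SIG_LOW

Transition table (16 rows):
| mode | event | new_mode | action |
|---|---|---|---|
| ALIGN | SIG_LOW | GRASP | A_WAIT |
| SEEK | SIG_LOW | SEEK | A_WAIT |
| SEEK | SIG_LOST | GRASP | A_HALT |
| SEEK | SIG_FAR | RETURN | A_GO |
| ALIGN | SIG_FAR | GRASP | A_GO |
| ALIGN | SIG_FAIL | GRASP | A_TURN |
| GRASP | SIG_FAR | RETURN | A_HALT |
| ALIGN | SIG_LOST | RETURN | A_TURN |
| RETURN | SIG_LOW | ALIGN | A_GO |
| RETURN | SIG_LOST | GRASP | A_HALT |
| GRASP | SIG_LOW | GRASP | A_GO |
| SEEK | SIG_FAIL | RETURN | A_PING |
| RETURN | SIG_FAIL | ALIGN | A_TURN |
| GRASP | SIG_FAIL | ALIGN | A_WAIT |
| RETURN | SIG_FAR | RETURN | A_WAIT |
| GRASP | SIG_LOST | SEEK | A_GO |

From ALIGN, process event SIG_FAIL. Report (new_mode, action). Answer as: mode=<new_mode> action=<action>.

mode=GRASP action=A_TURN

current mode = ALIGN; filter table to that mode:
  (ALIGN, SIG_LOW) → (GRASP, A_WAIT)
  (ALIGN, SIG_FAR) → (GRASP, A_GO)
  (ALIGN, SIG_FAIL) → (GRASP, A_TURN)  ← event matches
  (ALIGN, SIG_LOST) → (RETURN, A_TURN)
event = SIG_FAIL selects (GRASP, A_TURN)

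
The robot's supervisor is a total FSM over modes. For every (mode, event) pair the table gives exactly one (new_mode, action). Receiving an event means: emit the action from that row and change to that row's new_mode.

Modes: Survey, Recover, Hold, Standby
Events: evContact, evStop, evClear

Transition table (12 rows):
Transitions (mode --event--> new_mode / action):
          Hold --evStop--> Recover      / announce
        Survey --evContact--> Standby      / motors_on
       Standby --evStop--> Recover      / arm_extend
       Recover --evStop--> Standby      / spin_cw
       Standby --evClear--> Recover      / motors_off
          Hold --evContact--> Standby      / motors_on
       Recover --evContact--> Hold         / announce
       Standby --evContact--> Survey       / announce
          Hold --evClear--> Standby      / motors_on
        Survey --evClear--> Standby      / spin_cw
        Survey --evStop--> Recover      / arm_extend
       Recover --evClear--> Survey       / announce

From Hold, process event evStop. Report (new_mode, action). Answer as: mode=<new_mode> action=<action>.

mode=Recover action=announce

current mode = Hold; filter table to that mode:
  (Hold, evStop) → (Recover, announce)  ← event matches
  (Hold, evContact) → (Standby, motors_on)
  (Hold, evClear) → (Standby, motors_on)
event = evStop selects (Recover, announce)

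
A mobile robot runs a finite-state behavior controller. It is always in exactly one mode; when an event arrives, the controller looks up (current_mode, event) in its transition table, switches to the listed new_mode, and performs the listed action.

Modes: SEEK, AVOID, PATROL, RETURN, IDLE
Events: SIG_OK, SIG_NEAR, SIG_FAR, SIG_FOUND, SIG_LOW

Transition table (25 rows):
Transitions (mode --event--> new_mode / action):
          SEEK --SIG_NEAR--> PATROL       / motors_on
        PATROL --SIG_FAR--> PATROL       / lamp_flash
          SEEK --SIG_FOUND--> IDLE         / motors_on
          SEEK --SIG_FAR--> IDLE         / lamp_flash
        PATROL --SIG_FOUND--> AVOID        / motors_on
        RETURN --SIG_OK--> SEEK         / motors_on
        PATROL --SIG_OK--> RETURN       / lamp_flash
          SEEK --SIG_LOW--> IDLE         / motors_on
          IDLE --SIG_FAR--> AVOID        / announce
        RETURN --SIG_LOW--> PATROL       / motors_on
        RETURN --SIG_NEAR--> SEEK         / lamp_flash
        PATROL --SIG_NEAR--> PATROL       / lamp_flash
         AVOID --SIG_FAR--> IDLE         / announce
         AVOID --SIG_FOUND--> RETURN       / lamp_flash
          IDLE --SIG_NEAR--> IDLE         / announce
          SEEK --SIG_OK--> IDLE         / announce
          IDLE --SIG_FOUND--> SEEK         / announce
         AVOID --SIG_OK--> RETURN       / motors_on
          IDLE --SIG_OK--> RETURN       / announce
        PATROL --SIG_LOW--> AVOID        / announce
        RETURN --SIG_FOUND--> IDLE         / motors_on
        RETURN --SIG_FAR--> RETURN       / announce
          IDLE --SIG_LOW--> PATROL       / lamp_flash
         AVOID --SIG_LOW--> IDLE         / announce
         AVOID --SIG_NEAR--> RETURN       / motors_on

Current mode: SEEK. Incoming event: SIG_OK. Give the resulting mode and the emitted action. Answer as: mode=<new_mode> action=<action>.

current mode = SEEK; filter table to that mode:
  (SEEK, SIG_NEAR) → (PATROL, motors_on)
  (SEEK, SIG_FOUND) → (IDLE, motors_on)
  (SEEK, SIG_FAR) → (IDLE, lamp_flash)
  (SEEK, SIG_LOW) → (IDLE, motors_on)
  (SEEK, SIG_OK) → (IDLE, announce)  ← event matches
event = SIG_OK selects (IDLE, announce)

mode=IDLE action=announce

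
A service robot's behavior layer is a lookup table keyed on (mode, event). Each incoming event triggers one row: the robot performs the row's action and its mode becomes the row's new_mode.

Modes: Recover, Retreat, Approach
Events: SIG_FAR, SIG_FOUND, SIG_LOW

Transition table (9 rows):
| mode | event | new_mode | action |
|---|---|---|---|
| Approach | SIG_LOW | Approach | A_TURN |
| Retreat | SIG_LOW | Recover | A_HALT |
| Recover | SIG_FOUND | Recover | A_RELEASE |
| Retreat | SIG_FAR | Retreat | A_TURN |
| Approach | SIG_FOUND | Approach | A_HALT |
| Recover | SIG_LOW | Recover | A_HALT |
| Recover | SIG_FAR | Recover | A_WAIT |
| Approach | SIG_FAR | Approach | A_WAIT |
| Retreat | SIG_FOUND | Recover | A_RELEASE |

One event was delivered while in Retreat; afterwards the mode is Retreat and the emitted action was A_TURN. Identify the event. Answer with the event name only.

try SIG_FAR: (Retreat, SIG_FAR) → (Retreat, A_TURN)  ← matches
try SIG_FOUND: (Retreat, SIG_FOUND) → (Recover, A_RELEASE)
try SIG_LOW: (Retreat, SIG_LOW) → (Recover, A_HALT)

SIG_FAR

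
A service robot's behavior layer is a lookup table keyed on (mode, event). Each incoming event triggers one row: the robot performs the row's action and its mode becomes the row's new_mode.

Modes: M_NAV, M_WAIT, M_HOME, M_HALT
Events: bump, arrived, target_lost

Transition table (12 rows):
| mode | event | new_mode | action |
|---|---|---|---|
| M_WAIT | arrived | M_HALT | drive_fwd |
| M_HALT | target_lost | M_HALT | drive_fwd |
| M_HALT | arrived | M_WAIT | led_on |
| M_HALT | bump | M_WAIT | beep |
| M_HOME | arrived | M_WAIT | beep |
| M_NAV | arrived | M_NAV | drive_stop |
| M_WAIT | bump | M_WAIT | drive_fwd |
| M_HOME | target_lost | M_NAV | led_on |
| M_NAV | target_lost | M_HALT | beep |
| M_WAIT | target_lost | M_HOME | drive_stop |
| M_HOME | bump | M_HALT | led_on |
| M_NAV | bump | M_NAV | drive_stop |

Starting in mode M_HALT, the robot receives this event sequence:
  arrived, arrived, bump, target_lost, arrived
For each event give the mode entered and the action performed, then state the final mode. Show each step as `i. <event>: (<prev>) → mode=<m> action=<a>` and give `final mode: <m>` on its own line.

1. arrived: (M_HALT) → mode=M_WAIT action=led_on
2. arrived: (M_WAIT) → mode=M_HALT action=drive_fwd
3. bump: (M_HALT) → mode=M_WAIT action=beep
4. target_lost: (M_WAIT) → mode=M_HOME action=drive_stop
5. arrived: (M_HOME) → mode=M_WAIT action=beep

final mode: M_WAIT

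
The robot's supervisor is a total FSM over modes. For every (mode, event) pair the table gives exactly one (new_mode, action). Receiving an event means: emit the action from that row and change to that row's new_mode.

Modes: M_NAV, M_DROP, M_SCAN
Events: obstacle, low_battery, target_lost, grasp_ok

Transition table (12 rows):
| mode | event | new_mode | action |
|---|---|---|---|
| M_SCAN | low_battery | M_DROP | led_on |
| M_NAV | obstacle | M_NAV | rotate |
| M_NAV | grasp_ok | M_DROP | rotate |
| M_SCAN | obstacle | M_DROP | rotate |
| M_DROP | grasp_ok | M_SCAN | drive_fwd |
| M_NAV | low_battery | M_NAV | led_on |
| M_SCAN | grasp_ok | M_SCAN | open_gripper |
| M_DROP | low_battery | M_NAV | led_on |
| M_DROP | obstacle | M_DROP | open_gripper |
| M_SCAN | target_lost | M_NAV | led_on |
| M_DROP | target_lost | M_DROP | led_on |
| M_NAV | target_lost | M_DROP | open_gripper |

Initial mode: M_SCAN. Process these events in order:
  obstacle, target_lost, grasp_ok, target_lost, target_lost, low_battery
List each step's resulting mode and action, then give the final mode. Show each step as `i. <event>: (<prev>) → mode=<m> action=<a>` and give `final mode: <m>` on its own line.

1. obstacle: (M_SCAN) → mode=M_DROP action=rotate
2. target_lost: (M_DROP) → mode=M_DROP action=led_on
3. grasp_ok: (M_DROP) → mode=M_SCAN action=drive_fwd
4. target_lost: (M_SCAN) → mode=M_NAV action=led_on
5. target_lost: (M_NAV) → mode=M_DROP action=open_gripper
6. low_battery: (M_DROP) → mode=M_NAV action=led_on

final mode: M_NAV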